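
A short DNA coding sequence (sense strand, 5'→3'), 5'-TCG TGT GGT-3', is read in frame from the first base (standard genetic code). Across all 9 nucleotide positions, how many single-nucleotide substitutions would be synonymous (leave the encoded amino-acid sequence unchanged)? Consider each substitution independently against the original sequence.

7

Codon 1 (TCG, Ser): 3 synonymous substitutions.
Codon 2 (TGT, Cys): 1 synonymous substitution.
Codon 3 (GGT, Gly): 3 synonymous substitutions.
Total: 3 + 1 + 3 = 7.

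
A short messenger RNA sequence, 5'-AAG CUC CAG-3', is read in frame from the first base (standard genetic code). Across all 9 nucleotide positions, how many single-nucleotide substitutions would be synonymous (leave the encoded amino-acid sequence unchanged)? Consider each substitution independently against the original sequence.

5

Codon 1 (AAG, Lys): 1 synonymous substitution.
Codon 2 (CUC, Leu): 3 synonymous substitutions.
Codon 3 (CAG, Gln): 1 synonymous substitution.
Total: 1 + 3 + 1 = 5.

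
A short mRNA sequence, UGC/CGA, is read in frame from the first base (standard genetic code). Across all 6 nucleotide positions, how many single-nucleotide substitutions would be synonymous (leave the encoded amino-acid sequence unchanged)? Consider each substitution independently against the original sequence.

Codon 1 (UGC, Cys): 1 synonymous substitution.
Codon 2 (CGA, Arg): 4 synonymous substitutions.
Total: 1 + 4 = 5.

5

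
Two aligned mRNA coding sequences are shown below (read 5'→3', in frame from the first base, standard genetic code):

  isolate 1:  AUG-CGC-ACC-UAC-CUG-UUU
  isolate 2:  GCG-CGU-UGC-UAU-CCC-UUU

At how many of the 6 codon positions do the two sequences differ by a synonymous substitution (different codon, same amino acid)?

Codon 1: AUG Met / GCG Ala — nonsynonymous.
Codon 2: CGC Arg / CGU Arg — synonymous.
Codon 3: ACC Thr / UGC Cys — nonsynonymous.
Codon 4: UAC Tyr / UAU Tyr — synonymous.
Codon 5: CUG Leu / CCC Pro — nonsynonymous.
Codon 6: UUU Phe / UUU Phe — identical.
Synonymous differences: 2.

2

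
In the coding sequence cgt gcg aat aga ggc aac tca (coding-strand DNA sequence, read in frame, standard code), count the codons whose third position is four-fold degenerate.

Codon 1 CGT (Arg): third position 4-fold.
Codon 2 GCG (Ala): third position 4-fold.
Codon 3 AAT (Asn): third position 2-fold.
Codon 4 AGA (Arg): third position 2-fold.
Codon 5 GGC (Gly): third position 4-fold.
Codon 6 AAC (Asn): third position 2-fold.
Codon 7 TCA (Ser): third position 4-fold.
Four-fold degenerate third positions: 4.

4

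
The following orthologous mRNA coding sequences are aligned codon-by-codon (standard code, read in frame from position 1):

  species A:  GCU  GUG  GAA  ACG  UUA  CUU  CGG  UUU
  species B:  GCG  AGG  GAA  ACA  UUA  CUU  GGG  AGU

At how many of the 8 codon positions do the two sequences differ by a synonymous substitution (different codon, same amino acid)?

2

Codon 1: GCU Ala / GCG Ala — synonymous.
Codon 2: GUG Val / AGG Arg — nonsynonymous.
Codon 3: GAA Glu / GAA Glu — identical.
Codon 4: ACG Thr / ACA Thr — synonymous.
Codon 5: UUA Leu / UUA Leu — identical.
Codon 6: CUU Leu / CUU Leu — identical.
Codon 7: CGG Arg / GGG Gly — nonsynonymous.
Codon 8: UUU Phe / AGU Ser — nonsynonymous.
Synonymous differences: 2.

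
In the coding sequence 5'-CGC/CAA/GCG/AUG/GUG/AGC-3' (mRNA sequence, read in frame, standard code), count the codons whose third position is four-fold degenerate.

Codon 1 CGC (Arg): third position 4-fold.
Codon 2 CAA (Gln): third position 2-fold.
Codon 3 GCG (Ala): third position 4-fold.
Codon 4 AUG (Met): third position 1-fold.
Codon 5 GUG (Val): third position 4-fold.
Codon 6 AGC (Ser): third position 2-fold.
Four-fold degenerate third positions: 3.

3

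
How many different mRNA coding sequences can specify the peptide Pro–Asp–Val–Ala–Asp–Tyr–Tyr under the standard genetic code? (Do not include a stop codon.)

Pro: 4 codons.
Asp: 2 codons.
Val: 4 codons.
Ala: 4 codons.
Asp: 2 codons.
Tyr: 2 codons.
Tyr: 2 codons.
4 × 2 × 4 × 4 × 2 × 2 × 2 = 1024.

1024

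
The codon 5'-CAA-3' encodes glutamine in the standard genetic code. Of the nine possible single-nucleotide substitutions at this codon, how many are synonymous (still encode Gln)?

Position 1: none → 0 synonymous.
Position 2: none → 0 synonymous.
Position 3: CAG → 1 synonymous.
Total: 0 + 0 + 1 = 1.

1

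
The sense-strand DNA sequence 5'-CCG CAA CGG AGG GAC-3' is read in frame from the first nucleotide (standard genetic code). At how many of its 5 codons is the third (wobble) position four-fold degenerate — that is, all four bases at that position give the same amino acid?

2

Codon 1 CCG (Pro): third position 4-fold.
Codon 2 CAA (Gln): third position 2-fold.
Codon 3 CGG (Arg): third position 4-fold.
Codon 4 AGG (Arg): third position 2-fold.
Codon 5 GAC (Asp): third position 2-fold.
Four-fold degenerate third positions: 2.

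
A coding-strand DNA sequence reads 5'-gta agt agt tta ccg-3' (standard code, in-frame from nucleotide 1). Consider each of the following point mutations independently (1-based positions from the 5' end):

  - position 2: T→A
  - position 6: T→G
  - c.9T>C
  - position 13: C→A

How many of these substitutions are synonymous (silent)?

1

Codon 1: GTA (Val) → GAA (Glu) — missense.
Codon 2: AGT (Ser) → AGG (Arg) — missense.
Codon 3: AGT (Ser) → AGC (Ser) — synonymous.
Codon 5: CCG (Pro) → ACG (Thr) — missense.
Synonymous: 1 of 4.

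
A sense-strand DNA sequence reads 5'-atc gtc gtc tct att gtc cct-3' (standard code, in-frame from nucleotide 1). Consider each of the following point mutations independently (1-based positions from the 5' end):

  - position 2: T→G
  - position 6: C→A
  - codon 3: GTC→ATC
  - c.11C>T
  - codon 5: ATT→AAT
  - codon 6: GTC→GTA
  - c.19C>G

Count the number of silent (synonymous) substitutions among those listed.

Codon 1: ATC (Ile) → AGC (Ser) — missense.
Codon 2: GTC (Val) → GTA (Val) — synonymous.
Codon 3: GTC (Val) → ATC (Ile) — missense.
Codon 4: TCT (Ser) → TTT (Phe) — missense.
Codon 5: ATT (Ile) → AAT (Asn) — missense.
Codon 6: GTC (Val) → GTA (Val) — synonymous.
Codon 7: CCT (Pro) → GCT (Ala) — missense.
Synonymous: 2 of 7.

2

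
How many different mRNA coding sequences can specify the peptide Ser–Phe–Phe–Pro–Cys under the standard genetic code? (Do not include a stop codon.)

192

Ser: 6 codons.
Phe: 2 codons.
Phe: 2 codons.
Pro: 4 codons.
Cys: 2 codons.
6 × 2 × 2 × 4 × 2 = 192.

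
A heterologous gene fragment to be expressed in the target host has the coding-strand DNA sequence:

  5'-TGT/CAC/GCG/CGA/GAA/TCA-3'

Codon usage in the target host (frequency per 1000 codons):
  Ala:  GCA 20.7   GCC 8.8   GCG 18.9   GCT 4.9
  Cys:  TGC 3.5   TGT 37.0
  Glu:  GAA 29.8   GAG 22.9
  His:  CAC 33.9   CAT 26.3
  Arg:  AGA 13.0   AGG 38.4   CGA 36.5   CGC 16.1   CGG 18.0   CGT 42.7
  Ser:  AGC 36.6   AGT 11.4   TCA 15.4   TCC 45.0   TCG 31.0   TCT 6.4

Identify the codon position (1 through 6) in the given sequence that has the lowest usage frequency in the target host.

Codon 1 TGT (Cys): 37.0 per 1000.
Codon 2 CAC (His): 33.9 per 1000.
Codon 3 GCG (Ala): 18.9 per 1000.
Codon 4 CGA (Arg): 36.5 per 1000.
Codon 5 GAA (Glu): 29.8 per 1000.
Codon 6 TCA (Ser): 15.4 per 1000.
Lowest frequency is 15.4 at codon 6.

6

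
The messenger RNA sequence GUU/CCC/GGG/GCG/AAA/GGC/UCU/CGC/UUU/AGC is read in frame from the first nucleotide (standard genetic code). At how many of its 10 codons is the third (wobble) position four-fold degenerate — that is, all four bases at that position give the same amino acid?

Codon 1 GUU (Val): third position 4-fold.
Codon 2 CCC (Pro): third position 4-fold.
Codon 3 GGG (Gly): third position 4-fold.
Codon 4 GCG (Ala): third position 4-fold.
Codon 5 AAA (Lys): third position 2-fold.
Codon 6 GGC (Gly): third position 4-fold.
Codon 7 UCU (Ser): third position 4-fold.
Codon 8 CGC (Arg): third position 4-fold.
Codon 9 UUU (Phe): third position 2-fold.
Codon 10 AGC (Ser): third position 2-fold.
Four-fold degenerate third positions: 7.

7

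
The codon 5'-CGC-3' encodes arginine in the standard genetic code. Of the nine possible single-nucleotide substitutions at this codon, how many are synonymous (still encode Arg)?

3

Position 1: none → 0 synonymous.
Position 2: none → 0 synonymous.
Position 3: CGU, CGA, CGG → 3 synonymous.
Total: 0 + 0 + 3 = 3.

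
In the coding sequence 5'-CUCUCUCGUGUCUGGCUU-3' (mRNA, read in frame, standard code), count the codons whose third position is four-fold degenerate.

Codon 1 CUC (Leu): third position 4-fold.
Codon 2 UCU (Ser): third position 4-fold.
Codon 3 CGU (Arg): third position 4-fold.
Codon 4 GUC (Val): third position 4-fold.
Codon 5 UGG (Trp): third position 1-fold.
Codon 6 CUU (Leu): third position 4-fold.
Four-fold degenerate third positions: 5.

5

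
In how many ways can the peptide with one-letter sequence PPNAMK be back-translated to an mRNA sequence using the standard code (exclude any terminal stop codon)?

Pro: 4 codons.
Pro: 4 codons.
Asn: 2 codons.
Ala: 4 codons.
Met: 1 codon.
Lys: 2 codons.
4 × 4 × 2 × 4 × 1 × 2 = 256.

256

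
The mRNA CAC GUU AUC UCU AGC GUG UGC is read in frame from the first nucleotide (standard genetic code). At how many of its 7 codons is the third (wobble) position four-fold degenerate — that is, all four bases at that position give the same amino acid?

3

Codon 1 CAC (His): third position 2-fold.
Codon 2 GUU (Val): third position 4-fold.
Codon 3 AUC (Ile): third position 3-fold.
Codon 4 UCU (Ser): third position 4-fold.
Codon 5 AGC (Ser): third position 2-fold.
Codon 6 GUG (Val): third position 4-fold.
Codon 7 UGC (Cys): third position 2-fold.
Four-fold degenerate third positions: 3.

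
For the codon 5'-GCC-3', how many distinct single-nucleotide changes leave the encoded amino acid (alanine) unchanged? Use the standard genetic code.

Position 1: none → 0 synonymous.
Position 2: none → 0 synonymous.
Position 3: GCU, GCA, GCG → 3 synonymous.
Total: 0 + 0 + 3 = 3.

3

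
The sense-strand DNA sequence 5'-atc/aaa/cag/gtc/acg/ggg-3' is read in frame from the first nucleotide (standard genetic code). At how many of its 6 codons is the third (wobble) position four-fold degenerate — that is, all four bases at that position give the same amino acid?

3

Codon 1 ATC (Ile): third position 3-fold.
Codon 2 AAA (Lys): third position 2-fold.
Codon 3 CAG (Gln): third position 2-fold.
Codon 4 GTC (Val): third position 4-fold.
Codon 5 ACG (Thr): third position 4-fold.
Codon 6 GGG (Gly): third position 4-fold.
Four-fold degenerate third positions: 3.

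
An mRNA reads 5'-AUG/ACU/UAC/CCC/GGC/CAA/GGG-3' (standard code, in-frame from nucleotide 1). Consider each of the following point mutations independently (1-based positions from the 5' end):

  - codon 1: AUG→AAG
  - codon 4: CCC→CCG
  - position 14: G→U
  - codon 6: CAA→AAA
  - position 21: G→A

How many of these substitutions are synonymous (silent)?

2

Codon 1: AUG (Met) → AAG (Lys) — missense.
Codon 4: CCC (Pro) → CCG (Pro) — synonymous.
Codon 5: GGC (Gly) → GUC (Val) — missense.
Codon 6: CAA (Gln) → AAA (Lys) — missense.
Codon 7: GGG (Gly) → GGA (Gly) — synonymous.
Synonymous: 2 of 5.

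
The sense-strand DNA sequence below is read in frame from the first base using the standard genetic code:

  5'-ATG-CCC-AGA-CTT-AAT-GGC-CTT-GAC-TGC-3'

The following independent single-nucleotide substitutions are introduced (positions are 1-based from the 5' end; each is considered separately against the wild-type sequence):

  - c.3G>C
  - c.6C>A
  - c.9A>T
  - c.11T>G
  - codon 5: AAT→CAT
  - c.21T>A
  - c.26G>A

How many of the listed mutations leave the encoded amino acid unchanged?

Codon 1: ATG (Met) → ATC (Ile) — missense.
Codon 2: CCC (Pro) → CCA (Pro) — synonymous.
Codon 3: AGA (Arg) → AGT (Ser) — missense.
Codon 4: CTT (Leu) → CGT (Arg) — missense.
Codon 5: AAT (Asn) → CAT (His) — missense.
Codon 7: CTT (Leu) → CTA (Leu) — synonymous.
Codon 9: TGC (Cys) → TAC (Tyr) — missense.
Synonymous: 2 of 7.

2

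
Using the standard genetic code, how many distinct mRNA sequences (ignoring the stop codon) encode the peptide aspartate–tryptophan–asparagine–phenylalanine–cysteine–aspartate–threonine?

128

Asp: 2 codons.
Trp: 1 codon.
Asn: 2 codons.
Phe: 2 codons.
Cys: 2 codons.
Asp: 2 codons.
Thr: 4 codons.
2 × 1 × 2 × 2 × 2 × 2 × 4 = 128.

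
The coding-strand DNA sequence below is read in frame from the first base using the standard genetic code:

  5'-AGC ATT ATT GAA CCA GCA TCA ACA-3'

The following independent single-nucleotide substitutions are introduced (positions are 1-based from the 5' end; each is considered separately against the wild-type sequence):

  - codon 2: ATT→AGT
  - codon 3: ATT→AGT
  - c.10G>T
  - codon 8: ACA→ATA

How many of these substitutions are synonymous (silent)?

0

Codon 2: ATT (Ile) → AGT (Ser) — missense.
Codon 3: ATT (Ile) → AGT (Ser) — missense.
Codon 4: GAA (Glu) → TAA (Stop) — nonsense.
Codon 8: ACA (Thr) → ATA (Ile) — missense.
Synonymous: 0 of 4.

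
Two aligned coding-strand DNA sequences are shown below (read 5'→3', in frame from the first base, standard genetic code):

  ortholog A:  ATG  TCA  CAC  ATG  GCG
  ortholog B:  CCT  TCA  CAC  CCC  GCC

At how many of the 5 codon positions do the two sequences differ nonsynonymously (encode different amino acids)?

Codon 1: ATG Met / CCT Pro — nonsynonymous.
Codon 2: TCA Ser / TCA Ser — identical.
Codon 3: CAC His / CAC His — identical.
Codon 4: ATG Met / CCC Pro — nonsynonymous.
Codon 5: GCG Ala / GCC Ala — synonymous.
Nonsynonymous differences: 2.

2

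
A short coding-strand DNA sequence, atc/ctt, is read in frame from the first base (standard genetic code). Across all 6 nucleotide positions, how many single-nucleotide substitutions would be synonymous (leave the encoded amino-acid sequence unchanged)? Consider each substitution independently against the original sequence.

Codon 1 (ATC, Ile): 2 synonymous substitutions.
Codon 2 (CTT, Leu): 3 synonymous substitutions.
Total: 2 + 3 = 5.

5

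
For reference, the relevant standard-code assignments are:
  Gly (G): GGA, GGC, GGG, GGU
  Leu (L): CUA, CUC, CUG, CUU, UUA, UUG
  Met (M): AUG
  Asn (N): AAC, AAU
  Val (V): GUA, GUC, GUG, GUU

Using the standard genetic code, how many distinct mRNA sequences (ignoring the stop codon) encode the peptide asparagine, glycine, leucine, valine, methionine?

192

Asn: 2 codons.
Gly: 4 codons.
Leu: 6 codons.
Val: 4 codons.
Met: 1 codon.
2 × 4 × 6 × 4 × 1 = 192.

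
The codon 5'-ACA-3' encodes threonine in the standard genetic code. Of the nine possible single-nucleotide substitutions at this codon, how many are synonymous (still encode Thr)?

3

Position 1: none → 0 synonymous.
Position 2: none → 0 synonymous.
Position 3: ACU, ACC, ACG → 3 synonymous.
Total: 0 + 0 + 3 = 3.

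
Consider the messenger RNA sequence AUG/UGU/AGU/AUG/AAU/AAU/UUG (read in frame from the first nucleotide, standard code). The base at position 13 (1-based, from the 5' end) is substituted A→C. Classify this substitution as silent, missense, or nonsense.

Position 13 falls in codon 5: AAU → Asn.
After the substitution the codon is CAU → His.
Asn ≠ His, so this is a missense mutation.

missense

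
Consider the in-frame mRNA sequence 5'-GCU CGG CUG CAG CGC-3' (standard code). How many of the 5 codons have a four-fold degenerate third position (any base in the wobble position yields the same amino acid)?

4

Codon 1 GCU (Ala): third position 4-fold.
Codon 2 CGG (Arg): third position 4-fold.
Codon 3 CUG (Leu): third position 4-fold.
Codon 4 CAG (Gln): third position 2-fold.
Codon 5 CGC (Arg): third position 4-fold.
Four-fold degenerate third positions: 4.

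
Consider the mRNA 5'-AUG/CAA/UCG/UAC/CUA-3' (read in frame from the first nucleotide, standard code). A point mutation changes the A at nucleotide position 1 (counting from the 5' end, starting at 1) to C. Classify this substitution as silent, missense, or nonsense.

Position 1 falls in codon 1: AUG → Met.
After the substitution the codon is CUG → Leu.
Met ≠ Leu, so this is a missense mutation.

missense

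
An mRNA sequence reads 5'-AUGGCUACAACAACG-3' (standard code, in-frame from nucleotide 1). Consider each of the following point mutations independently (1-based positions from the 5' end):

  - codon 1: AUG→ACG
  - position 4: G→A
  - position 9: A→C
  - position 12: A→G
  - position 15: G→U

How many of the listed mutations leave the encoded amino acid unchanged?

Codon 1: AUG (Met) → ACG (Thr) — missense.
Codon 2: GCU (Ala) → ACU (Thr) — missense.
Codon 3: ACA (Thr) → ACC (Thr) — synonymous.
Codon 4: ACA (Thr) → ACG (Thr) — synonymous.
Codon 5: ACG (Thr) → ACU (Thr) — synonymous.
Synonymous: 3 of 5.

3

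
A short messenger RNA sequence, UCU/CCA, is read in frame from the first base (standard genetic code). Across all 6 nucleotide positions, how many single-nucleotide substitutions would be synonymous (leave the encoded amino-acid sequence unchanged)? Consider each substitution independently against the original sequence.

Codon 1 (UCU, Ser): 3 synonymous substitutions.
Codon 2 (CCA, Pro): 3 synonymous substitutions.
Total: 3 + 3 = 6.

6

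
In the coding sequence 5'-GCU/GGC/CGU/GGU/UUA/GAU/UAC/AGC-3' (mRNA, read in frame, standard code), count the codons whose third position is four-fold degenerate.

Codon 1 GCU (Ala): third position 4-fold.
Codon 2 GGC (Gly): third position 4-fold.
Codon 3 CGU (Arg): third position 4-fold.
Codon 4 GGU (Gly): third position 4-fold.
Codon 5 UUA (Leu): third position 2-fold.
Codon 6 GAU (Asp): third position 2-fold.
Codon 7 UAC (Tyr): third position 2-fold.
Codon 8 AGC (Ser): third position 2-fold.
Four-fold degenerate third positions: 4.

4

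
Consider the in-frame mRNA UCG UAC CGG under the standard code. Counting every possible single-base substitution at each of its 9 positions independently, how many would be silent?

Codon 1 (UCG, Ser): 3 synonymous substitutions.
Codon 2 (UAC, Tyr): 1 synonymous substitution.
Codon 3 (CGG, Arg): 4 synonymous substitutions.
Total: 3 + 1 + 4 = 8.

8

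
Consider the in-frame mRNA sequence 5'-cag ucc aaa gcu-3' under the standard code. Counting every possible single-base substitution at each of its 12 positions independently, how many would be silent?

8

Codon 1 (CAG, Gln): 1 synonymous substitution.
Codon 2 (UCC, Ser): 3 synonymous substitutions.
Codon 3 (AAA, Lys): 1 synonymous substitution.
Codon 4 (GCU, Ala): 3 synonymous substitutions.
Total: 1 + 3 + 1 + 3 = 8.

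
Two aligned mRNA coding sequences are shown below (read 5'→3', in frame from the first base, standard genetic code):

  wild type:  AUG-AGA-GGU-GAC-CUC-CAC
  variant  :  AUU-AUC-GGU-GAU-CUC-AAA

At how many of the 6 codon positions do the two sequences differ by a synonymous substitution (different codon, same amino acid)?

1

Codon 1: AUG Met / AUU Ile — nonsynonymous.
Codon 2: AGA Arg / AUC Ile — nonsynonymous.
Codon 3: GGU Gly / GGU Gly — identical.
Codon 4: GAC Asp / GAU Asp — synonymous.
Codon 5: CUC Leu / CUC Leu — identical.
Codon 6: CAC His / AAA Lys — nonsynonymous.
Synonymous differences: 1.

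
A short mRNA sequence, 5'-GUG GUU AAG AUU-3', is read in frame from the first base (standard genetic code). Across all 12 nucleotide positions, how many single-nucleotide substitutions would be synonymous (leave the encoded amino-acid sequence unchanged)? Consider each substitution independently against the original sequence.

Codon 1 (GUG, Val): 3 synonymous substitutions.
Codon 2 (GUU, Val): 3 synonymous substitutions.
Codon 3 (AAG, Lys): 1 synonymous substitution.
Codon 4 (AUU, Ile): 2 synonymous substitutions.
Total: 3 + 3 + 1 + 2 = 9.

9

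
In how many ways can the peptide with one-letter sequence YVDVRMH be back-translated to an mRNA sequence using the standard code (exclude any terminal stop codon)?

Tyr: 2 codons.
Val: 4 codons.
Asp: 2 codons.
Val: 4 codons.
Arg: 6 codons.
Met: 1 codon.
His: 2 codons.
2 × 4 × 2 × 4 × 6 × 1 × 2 = 768.

768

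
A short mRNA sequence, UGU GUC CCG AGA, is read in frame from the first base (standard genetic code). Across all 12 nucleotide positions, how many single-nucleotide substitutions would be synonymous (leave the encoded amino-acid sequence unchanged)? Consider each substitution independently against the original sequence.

9

Codon 1 (UGU, Cys): 1 synonymous substitution.
Codon 2 (GUC, Val): 3 synonymous substitutions.
Codon 3 (CCG, Pro): 3 synonymous substitutions.
Codon 4 (AGA, Arg): 2 synonymous substitutions.
Total: 1 + 3 + 3 + 2 = 9.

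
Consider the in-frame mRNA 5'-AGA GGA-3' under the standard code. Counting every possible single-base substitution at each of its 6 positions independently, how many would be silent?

5

Codon 1 (AGA, Arg): 2 synonymous substitutions.
Codon 2 (GGA, Gly): 3 synonymous substitutions.
Total: 2 + 3 = 5.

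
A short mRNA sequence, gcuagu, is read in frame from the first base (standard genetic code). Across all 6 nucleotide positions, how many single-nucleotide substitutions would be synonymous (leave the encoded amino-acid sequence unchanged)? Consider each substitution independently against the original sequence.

Codon 1 (GCU, Ala): 3 synonymous substitutions.
Codon 2 (AGU, Ser): 1 synonymous substitution.
Total: 3 + 1 = 4.

4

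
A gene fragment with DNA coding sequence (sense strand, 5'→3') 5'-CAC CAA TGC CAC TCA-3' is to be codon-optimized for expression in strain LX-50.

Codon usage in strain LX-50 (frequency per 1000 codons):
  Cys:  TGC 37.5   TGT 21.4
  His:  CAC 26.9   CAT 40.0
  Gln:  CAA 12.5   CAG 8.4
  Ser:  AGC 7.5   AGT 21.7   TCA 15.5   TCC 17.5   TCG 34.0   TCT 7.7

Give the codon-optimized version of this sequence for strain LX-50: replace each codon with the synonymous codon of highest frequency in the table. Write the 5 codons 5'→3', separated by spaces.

CAT CAA TGC CAT TCG

Codon 1 (His): best is CAT at 40.0.
Codon 2 (Gln): best is CAA at 12.5.
Codon 3 (Cys): best is TGC at 37.5.
Codon 4 (His): best is CAT at 40.0.
Codon 5 (Ser): best is TCG at 34.0.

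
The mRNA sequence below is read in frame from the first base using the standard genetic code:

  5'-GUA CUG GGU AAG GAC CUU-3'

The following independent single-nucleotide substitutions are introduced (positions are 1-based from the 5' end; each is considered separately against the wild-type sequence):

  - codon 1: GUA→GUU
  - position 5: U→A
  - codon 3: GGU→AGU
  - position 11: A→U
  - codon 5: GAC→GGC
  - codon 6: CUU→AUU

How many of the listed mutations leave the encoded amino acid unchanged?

Codon 1: GUA (Val) → GUU (Val) — synonymous.
Codon 2: CUG (Leu) → CAG (Gln) — missense.
Codon 3: GGU (Gly) → AGU (Ser) — missense.
Codon 4: AAG (Lys) → AUG (Met) — missense.
Codon 5: GAC (Asp) → GGC (Gly) — missense.
Codon 6: CUU (Leu) → AUU (Ile) — missense.
Synonymous: 1 of 6.

1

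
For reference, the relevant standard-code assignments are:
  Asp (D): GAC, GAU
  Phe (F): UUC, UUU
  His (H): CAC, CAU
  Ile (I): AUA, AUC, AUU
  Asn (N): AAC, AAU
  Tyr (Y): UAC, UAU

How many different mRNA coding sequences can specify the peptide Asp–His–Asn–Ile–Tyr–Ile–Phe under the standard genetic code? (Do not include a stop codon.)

Asp: 2 codons.
His: 2 codons.
Asn: 2 codons.
Ile: 3 codons.
Tyr: 2 codons.
Ile: 3 codons.
Phe: 2 codons.
2 × 2 × 2 × 3 × 2 × 3 × 2 = 288.

288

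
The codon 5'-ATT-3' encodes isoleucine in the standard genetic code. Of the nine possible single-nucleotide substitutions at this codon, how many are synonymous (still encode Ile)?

2

Position 1: none → 0 synonymous.
Position 2: none → 0 synonymous.
Position 3: ATC, ATA → 2 synonymous.
Total: 0 + 0 + 2 = 2.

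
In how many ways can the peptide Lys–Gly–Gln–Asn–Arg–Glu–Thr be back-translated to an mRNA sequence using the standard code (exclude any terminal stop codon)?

1536

Lys: 2 codons.
Gly: 4 codons.
Gln: 2 codons.
Asn: 2 codons.
Arg: 6 codons.
Glu: 2 codons.
Thr: 4 codons.
2 × 4 × 2 × 2 × 6 × 2 × 4 = 1536.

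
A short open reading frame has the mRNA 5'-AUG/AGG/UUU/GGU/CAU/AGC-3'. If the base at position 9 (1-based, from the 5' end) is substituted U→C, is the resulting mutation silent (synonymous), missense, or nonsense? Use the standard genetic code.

Position 9 falls in codon 3: UUU → Phe.
After the substitution the codon is UUC → Phe.
Both encode Phe, so the change is synonymous.

silent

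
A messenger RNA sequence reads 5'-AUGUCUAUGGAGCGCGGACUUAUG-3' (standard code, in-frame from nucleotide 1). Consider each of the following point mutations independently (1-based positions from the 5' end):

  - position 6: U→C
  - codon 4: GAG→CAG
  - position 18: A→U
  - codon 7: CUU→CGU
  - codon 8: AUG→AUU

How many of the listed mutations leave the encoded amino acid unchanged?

2

Codon 2: UCU (Ser) → UCC (Ser) — synonymous.
Codon 4: GAG (Glu) → CAG (Gln) — missense.
Codon 6: GGA (Gly) → GGU (Gly) — synonymous.
Codon 7: CUU (Leu) → CGU (Arg) — missense.
Codon 8: AUG (Met) → AUU (Ile) — missense.
Synonymous: 2 of 5.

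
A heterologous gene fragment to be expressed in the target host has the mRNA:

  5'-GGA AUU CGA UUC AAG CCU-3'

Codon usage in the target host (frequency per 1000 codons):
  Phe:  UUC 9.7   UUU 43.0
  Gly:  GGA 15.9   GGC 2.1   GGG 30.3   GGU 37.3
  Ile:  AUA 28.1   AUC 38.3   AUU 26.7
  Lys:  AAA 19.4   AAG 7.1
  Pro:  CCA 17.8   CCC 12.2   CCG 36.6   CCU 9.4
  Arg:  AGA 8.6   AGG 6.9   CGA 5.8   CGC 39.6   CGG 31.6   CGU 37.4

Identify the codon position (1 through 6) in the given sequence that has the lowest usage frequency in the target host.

Codon 1 GGA (Gly): 15.9 per 1000.
Codon 2 AUU (Ile): 26.7 per 1000.
Codon 3 CGA (Arg): 5.8 per 1000.
Codon 4 UUC (Phe): 9.7 per 1000.
Codon 5 AAG (Lys): 7.1 per 1000.
Codon 6 CCU (Pro): 9.4 per 1000.
Lowest frequency is 5.8 at codon 3.

3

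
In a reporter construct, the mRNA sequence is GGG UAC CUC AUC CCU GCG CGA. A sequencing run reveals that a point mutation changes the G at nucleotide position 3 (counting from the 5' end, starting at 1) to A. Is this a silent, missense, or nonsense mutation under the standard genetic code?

Position 3 falls in codon 1: GGG → Gly.
After the substitution the codon is GGA → Gly.
Both encode Gly, so the change is synonymous.

silent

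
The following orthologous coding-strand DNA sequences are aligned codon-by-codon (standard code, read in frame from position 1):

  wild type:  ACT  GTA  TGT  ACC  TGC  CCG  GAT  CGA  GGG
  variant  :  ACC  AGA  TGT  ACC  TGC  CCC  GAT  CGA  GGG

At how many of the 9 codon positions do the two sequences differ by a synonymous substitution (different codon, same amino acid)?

Codon 1: ACT Thr / ACC Thr — synonymous.
Codon 2: GTA Val / AGA Arg — nonsynonymous.
Codon 3: TGT Cys / TGT Cys — identical.
Codon 4: ACC Thr / ACC Thr — identical.
Codon 5: TGC Cys / TGC Cys — identical.
Codon 6: CCG Pro / CCC Pro — synonymous.
Codon 7: GAT Asp / GAT Asp — identical.
Codon 8: CGA Arg / CGA Arg — identical.
Codon 9: GGG Gly / GGG Gly — identical.
Synonymous differences: 2.

2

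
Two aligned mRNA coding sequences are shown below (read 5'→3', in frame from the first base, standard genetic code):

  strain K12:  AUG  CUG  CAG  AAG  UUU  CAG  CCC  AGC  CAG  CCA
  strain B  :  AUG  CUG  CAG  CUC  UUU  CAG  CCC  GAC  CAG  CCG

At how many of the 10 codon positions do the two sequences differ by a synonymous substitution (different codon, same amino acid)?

1

Codon 1: AUG Met / AUG Met — identical.
Codon 2: CUG Leu / CUG Leu — identical.
Codon 3: CAG Gln / CAG Gln — identical.
Codon 4: AAG Lys / CUC Leu — nonsynonymous.
Codon 5: UUU Phe / UUU Phe — identical.
Codon 6: CAG Gln / CAG Gln — identical.
Codon 7: CCC Pro / CCC Pro — identical.
Codon 8: AGC Ser / GAC Asp — nonsynonymous.
Codon 9: CAG Gln / CAG Gln — identical.
Codon 10: CCA Pro / CCG Pro — synonymous.
Synonymous differences: 1.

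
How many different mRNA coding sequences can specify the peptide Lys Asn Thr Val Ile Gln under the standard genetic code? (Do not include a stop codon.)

Lys: 2 codons.
Asn: 2 codons.
Thr: 4 codons.
Val: 4 codons.
Ile: 3 codons.
Gln: 2 codons.
2 × 2 × 4 × 4 × 3 × 2 = 384.

384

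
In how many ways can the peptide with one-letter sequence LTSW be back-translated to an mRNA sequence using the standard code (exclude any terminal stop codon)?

Leu: 6 codons.
Thr: 4 codons.
Ser: 6 codons.
Trp: 1 codon.
6 × 4 × 6 × 1 = 144.

144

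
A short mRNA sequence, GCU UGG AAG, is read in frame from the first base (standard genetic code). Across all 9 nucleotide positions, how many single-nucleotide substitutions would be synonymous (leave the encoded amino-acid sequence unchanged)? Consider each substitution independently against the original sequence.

Codon 1 (GCU, Ala): 3 synonymous substitutions.
Codon 2 (UGG, Trp): 0 synonymous substitutions.
Codon 3 (AAG, Lys): 1 synonymous substitution.
Total: 3 + 0 + 1 = 4.

4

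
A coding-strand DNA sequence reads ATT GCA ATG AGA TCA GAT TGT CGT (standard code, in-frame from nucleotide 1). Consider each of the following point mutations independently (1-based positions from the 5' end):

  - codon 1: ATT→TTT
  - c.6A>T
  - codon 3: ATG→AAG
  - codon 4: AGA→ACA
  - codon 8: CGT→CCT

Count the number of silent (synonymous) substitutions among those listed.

Codon 1: ATT (Ile) → TTT (Phe) — missense.
Codon 2: GCA (Ala) → GCT (Ala) — synonymous.
Codon 3: ATG (Met) → AAG (Lys) — missense.
Codon 4: AGA (Arg) → ACA (Thr) — missense.
Codon 8: CGT (Arg) → CCT (Pro) — missense.
Synonymous: 1 of 5.

1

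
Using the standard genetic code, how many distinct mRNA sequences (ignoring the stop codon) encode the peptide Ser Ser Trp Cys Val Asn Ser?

3456

Ser: 6 codons.
Ser: 6 codons.
Trp: 1 codon.
Cys: 2 codons.
Val: 4 codons.
Asn: 2 codons.
Ser: 6 codons.
6 × 6 × 1 × 2 × 4 × 2 × 6 = 3456.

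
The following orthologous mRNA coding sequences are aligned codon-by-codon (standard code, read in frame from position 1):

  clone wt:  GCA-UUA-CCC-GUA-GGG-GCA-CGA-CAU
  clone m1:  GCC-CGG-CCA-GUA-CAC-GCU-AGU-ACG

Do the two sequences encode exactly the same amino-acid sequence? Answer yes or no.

no

Codon 1: GCA Ala / GCC Ala — synonymous.
Codon 2: UUA Leu / CGG Arg — nonsynonymous.
Codon 3: CCC Pro / CCA Pro — synonymous.
Codon 4: GUA Val / GUA Val — identical.
Codon 5: GGG Gly / CAC His — nonsynonymous.
Codon 6: GCA Ala / GCU Ala — synonymous.
Codon 7: CGA Arg / AGU Ser — nonsynonymous.
Codon 8: CAU His / ACG Thr — nonsynonymous.
Nonsynonymous differences: 4 → different protein.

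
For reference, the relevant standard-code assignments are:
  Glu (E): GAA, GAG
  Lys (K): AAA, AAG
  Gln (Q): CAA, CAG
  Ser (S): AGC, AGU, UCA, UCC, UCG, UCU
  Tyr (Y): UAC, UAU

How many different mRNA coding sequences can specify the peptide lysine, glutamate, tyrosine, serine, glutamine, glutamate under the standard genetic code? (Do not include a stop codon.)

192

Lys: 2 codons.
Glu: 2 codons.
Tyr: 2 codons.
Ser: 6 codons.
Gln: 2 codons.
Glu: 2 codons.
2 × 2 × 2 × 6 × 2 × 2 = 192.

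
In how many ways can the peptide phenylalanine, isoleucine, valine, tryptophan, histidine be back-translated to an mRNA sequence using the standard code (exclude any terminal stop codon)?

48

Phe: 2 codons.
Ile: 3 codons.
Val: 4 codons.
Trp: 1 codon.
His: 2 codons.
2 × 3 × 4 × 1 × 2 = 48.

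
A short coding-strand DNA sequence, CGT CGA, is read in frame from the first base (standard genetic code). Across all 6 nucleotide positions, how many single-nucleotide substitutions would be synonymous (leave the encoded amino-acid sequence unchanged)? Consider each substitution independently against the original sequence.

Codon 1 (CGT, Arg): 3 synonymous substitutions.
Codon 2 (CGA, Arg): 4 synonymous substitutions.
Total: 3 + 4 = 7.

7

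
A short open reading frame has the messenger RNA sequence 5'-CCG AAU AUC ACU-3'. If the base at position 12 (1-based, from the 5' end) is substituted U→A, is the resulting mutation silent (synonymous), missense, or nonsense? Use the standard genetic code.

Position 12 falls in codon 4: ACU → Thr.
After the substitution the codon is ACA → Thr.
Both encode Thr, so the change is synonymous.

silent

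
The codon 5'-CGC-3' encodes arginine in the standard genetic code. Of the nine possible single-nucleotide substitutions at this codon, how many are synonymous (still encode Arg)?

Position 1: none → 0 synonymous.
Position 2: none → 0 synonymous.
Position 3: CGT, CGA, CGG → 3 synonymous.
Total: 0 + 0 + 3 = 3.

3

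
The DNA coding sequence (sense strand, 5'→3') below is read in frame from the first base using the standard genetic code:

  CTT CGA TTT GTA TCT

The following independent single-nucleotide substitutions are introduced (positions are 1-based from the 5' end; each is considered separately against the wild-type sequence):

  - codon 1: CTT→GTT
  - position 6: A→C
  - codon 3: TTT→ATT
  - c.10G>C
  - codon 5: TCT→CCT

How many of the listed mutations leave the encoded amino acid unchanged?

1

Codon 1: CTT (Leu) → GTT (Val) — missense.
Codon 2: CGA (Arg) → CGC (Arg) — synonymous.
Codon 3: TTT (Phe) → ATT (Ile) — missense.
Codon 4: GTA (Val) → CTA (Leu) — missense.
Codon 5: TCT (Ser) → CCT (Pro) — missense.
Synonymous: 1 of 5.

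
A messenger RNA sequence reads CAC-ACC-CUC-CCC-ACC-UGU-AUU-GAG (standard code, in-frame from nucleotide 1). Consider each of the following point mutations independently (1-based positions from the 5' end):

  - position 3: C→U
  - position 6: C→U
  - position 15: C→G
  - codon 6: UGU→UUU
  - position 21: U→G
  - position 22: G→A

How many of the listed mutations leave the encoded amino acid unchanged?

Codon 1: CAC (His) → CAU (His) — synonymous.
Codon 2: ACC (Thr) → ACU (Thr) — synonymous.
Codon 5: ACC (Thr) → ACG (Thr) — synonymous.
Codon 6: UGU (Cys) → UUU (Phe) — missense.
Codon 7: AUU (Ile) → AUG (Met) — missense.
Codon 8: GAG (Glu) → AAG (Lys) — missense.
Synonymous: 3 of 6.

3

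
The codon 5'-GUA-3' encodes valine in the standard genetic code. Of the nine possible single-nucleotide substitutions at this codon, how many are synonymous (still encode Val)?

3

Position 1: none → 0 synonymous.
Position 2: none → 0 synonymous.
Position 3: GUU, GUC, GUG → 3 synonymous.
Total: 0 + 0 + 3 = 3.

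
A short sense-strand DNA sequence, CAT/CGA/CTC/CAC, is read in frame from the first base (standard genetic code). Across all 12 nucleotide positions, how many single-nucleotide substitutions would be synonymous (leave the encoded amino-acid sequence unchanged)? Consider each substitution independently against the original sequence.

9

Codon 1 (CAT, His): 1 synonymous substitution.
Codon 2 (CGA, Arg): 4 synonymous substitutions.
Codon 3 (CTC, Leu): 3 synonymous substitutions.
Codon 4 (CAC, His): 1 synonymous substitution.
Total: 1 + 4 + 3 + 1 = 9.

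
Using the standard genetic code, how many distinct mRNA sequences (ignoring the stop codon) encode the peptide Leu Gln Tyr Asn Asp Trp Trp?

96

Leu: 6 codons.
Gln: 2 codons.
Tyr: 2 codons.
Asn: 2 codons.
Asp: 2 codons.
Trp: 1 codon.
Trp: 1 codon.
6 × 2 × 2 × 2 × 2 × 1 × 1 = 96.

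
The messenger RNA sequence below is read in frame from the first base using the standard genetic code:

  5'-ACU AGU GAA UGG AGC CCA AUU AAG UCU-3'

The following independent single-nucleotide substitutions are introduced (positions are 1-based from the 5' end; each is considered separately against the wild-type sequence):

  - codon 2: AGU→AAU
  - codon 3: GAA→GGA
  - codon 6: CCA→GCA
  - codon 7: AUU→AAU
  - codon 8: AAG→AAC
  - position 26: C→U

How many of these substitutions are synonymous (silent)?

0

Codon 2: AGU (Ser) → AAU (Asn) — missense.
Codon 3: GAA (Glu) → GGA (Gly) — missense.
Codon 6: CCA (Pro) → GCA (Ala) — missense.
Codon 7: AUU (Ile) → AAU (Asn) — missense.
Codon 8: AAG (Lys) → AAC (Asn) — missense.
Codon 9: UCU (Ser) → UUU (Phe) — missense.
Synonymous: 0 of 6.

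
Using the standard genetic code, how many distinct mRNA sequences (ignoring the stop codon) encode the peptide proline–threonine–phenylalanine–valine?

Pro: 4 codons.
Thr: 4 codons.
Phe: 2 codons.
Val: 4 codons.
4 × 4 × 2 × 4 = 128.

128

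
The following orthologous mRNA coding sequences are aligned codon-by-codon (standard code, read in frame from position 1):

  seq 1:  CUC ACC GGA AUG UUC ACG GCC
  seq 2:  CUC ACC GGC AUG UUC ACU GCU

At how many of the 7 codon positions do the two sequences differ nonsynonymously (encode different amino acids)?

0

Codon 1: CUC Leu / CUC Leu — identical.
Codon 2: ACC Thr / ACC Thr — identical.
Codon 3: GGA Gly / GGC Gly — synonymous.
Codon 4: AUG Met / AUG Met — identical.
Codon 5: UUC Phe / UUC Phe — identical.
Codon 6: ACG Thr / ACU Thr — synonymous.
Codon 7: GCC Ala / GCU Ala — synonymous.
Nonsynonymous differences: 0.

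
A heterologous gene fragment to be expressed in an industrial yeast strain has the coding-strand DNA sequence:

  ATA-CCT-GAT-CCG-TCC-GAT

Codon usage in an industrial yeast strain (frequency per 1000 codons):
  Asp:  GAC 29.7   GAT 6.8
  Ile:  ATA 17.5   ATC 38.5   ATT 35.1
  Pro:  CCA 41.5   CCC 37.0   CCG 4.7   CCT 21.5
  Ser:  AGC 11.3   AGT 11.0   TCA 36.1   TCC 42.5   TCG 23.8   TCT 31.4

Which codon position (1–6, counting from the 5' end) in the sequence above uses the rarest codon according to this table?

Codon 1 ATA (Ile): 17.5 per 1000.
Codon 2 CCT (Pro): 21.5 per 1000.
Codon 3 GAT (Asp): 6.8 per 1000.
Codon 4 CCG (Pro): 4.7 per 1000.
Codon 5 TCC (Ser): 42.5 per 1000.
Codon 6 GAT (Asp): 6.8 per 1000.
Lowest frequency is 4.7 at codon 4.

4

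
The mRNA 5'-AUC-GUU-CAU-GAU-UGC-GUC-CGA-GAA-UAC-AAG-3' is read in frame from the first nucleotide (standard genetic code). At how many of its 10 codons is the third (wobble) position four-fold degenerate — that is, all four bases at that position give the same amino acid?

3

Codon 1 AUC (Ile): third position 3-fold.
Codon 2 GUU (Val): third position 4-fold.
Codon 3 CAU (His): third position 2-fold.
Codon 4 GAU (Asp): third position 2-fold.
Codon 5 UGC (Cys): third position 2-fold.
Codon 6 GUC (Val): third position 4-fold.
Codon 7 CGA (Arg): third position 4-fold.
Codon 8 GAA (Glu): third position 2-fold.
Codon 9 UAC (Tyr): third position 2-fold.
Codon 10 AAG (Lys): third position 2-fold.
Four-fold degenerate third positions: 3.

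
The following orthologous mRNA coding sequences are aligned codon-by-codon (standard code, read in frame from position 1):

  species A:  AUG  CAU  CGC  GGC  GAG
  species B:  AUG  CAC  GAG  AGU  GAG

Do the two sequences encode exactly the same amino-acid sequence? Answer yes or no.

no

Codon 1: AUG Met / AUG Met — identical.
Codon 2: CAU His / CAC His — synonymous.
Codon 3: CGC Arg / GAG Glu — nonsynonymous.
Codon 4: GGC Gly / AGU Ser — nonsynonymous.
Codon 5: GAG Glu / GAG Glu — identical.
Nonsynonymous differences: 2 → different protein.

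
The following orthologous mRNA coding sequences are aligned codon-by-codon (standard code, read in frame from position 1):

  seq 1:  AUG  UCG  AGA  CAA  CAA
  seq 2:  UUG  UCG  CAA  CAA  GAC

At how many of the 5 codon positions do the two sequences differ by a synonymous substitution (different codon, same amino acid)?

Codon 1: AUG Met / UUG Leu — nonsynonymous.
Codon 2: UCG Ser / UCG Ser — identical.
Codon 3: AGA Arg / CAA Gln — nonsynonymous.
Codon 4: CAA Gln / CAA Gln — identical.
Codon 5: CAA Gln / GAC Asp — nonsynonymous.
Synonymous differences: 0.

0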